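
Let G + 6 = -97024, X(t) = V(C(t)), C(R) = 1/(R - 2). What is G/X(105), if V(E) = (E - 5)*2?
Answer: 4997045/514 ≈ 9721.9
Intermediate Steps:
C(R) = 1/(-2 + R)
V(E) = -10 + 2*E (V(E) = (-5 + E)*2 = -10 + 2*E)
X(t) = -10 + 2/(-2 + t)
G = -97030 (G = -6 - 97024 = -97030)
G/X(105) = -97030*(-2 + 105)/(2*(11 - 5*105)) = -97030*103/(2*(11 - 525)) = -97030/(2*(1/103)*(-514)) = -97030/(-1028/103) = -97030*(-103/1028) = 4997045/514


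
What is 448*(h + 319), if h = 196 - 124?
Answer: 175168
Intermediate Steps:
h = 72
448*(h + 319) = 448*(72 + 319) = 448*391 = 175168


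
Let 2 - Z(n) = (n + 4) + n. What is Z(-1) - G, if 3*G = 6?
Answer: -2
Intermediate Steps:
G = 2 (G = (⅓)*6 = 2)
Z(n) = -2 - 2*n (Z(n) = 2 - ((n + 4) + n) = 2 - ((4 + n) + n) = 2 - (4 + 2*n) = 2 + (-4 - 2*n) = -2 - 2*n)
Z(-1) - G = (-2 - 2*(-1)) - 1*2 = (-2 + 2) - 2 = 0 - 2 = -2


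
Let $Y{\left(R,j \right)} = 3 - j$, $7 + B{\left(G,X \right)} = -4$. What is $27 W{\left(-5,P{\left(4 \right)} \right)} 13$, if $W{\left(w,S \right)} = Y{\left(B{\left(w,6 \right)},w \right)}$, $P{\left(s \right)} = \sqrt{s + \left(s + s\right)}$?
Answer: $2808$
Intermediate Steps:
$B{\left(G,X \right)} = -11$ ($B{\left(G,X \right)} = -7 - 4 = -11$)
$P{\left(s \right)} = \sqrt{3} \sqrt{s}$ ($P{\left(s \right)} = \sqrt{s + 2 s} = \sqrt{3 s} = \sqrt{3} \sqrt{s}$)
$W{\left(w,S \right)} = 3 - w$
$27 W{\left(-5,P{\left(4 \right)} \right)} 13 = 27 \left(3 - -5\right) 13 = 27 \left(3 + 5\right) 13 = 27 \cdot 8 \cdot 13 = 216 \cdot 13 = 2808$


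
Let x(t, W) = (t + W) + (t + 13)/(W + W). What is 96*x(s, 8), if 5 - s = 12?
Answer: 132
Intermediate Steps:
s = -7 (s = 5 - 1*12 = 5 - 12 = -7)
x(t, W) = W + t + (13 + t)/(2*W) (x(t, W) = (W + t) + (13 + t)/((2*W)) = (W + t) + (13 + t)*(1/(2*W)) = (W + t) + (13 + t)/(2*W) = W + t + (13 + t)/(2*W))
96*x(s, 8) = 96*((½)*(13 - 7 + 2*8*(8 - 7))/8) = 96*((½)*(⅛)*(13 - 7 + 2*8*1)) = 96*((½)*(⅛)*(13 - 7 + 16)) = 96*((½)*(⅛)*22) = 96*(11/8) = 132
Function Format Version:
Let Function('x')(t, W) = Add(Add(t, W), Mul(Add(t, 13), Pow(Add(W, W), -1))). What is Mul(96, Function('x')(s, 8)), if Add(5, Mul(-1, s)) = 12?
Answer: 132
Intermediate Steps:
s = -7 (s = Add(5, Mul(-1, 12)) = Add(5, -12) = -7)
Function('x')(t, W) = Add(W, t, Mul(Rational(1, 2), Pow(W, -1), Add(13, t))) (Function('x')(t, W) = Add(Add(W, t), Mul(Add(13, t), Pow(Mul(2, W), -1))) = Add(Add(W, t), Mul(Add(13, t), Mul(Rational(1, 2), Pow(W, -1)))) = Add(Add(W, t), Mul(Rational(1, 2), Pow(W, -1), Add(13, t))) = Add(W, t, Mul(Rational(1, 2), Pow(W, -1), Add(13, t))))
Mul(96, Function('x')(s, 8)) = Mul(96, Mul(Rational(1, 2), Pow(8, -1), Add(13, -7, Mul(2, 8, Add(8, -7))))) = Mul(96, Mul(Rational(1, 2), Rational(1, 8), Add(13, -7, Mul(2, 8, 1)))) = Mul(96, Mul(Rational(1, 2), Rational(1, 8), Add(13, -7, 16))) = Mul(96, Mul(Rational(1, 2), Rational(1, 8), 22)) = Mul(96, Rational(11, 8)) = 132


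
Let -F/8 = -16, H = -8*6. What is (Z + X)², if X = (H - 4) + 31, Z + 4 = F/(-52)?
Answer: 127449/169 ≈ 754.14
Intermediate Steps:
H = -48
F = 128 (F = -8*(-16) = 128)
Z = -84/13 (Z = -4 + 128/(-52) = -4 + 128*(-1/52) = -4 - 32/13 = -84/13 ≈ -6.4615)
X = -21 (X = (-48 - 4) + 31 = -52 + 31 = -21)
(Z + X)² = (-84/13 - 21)² = (-357/13)² = 127449/169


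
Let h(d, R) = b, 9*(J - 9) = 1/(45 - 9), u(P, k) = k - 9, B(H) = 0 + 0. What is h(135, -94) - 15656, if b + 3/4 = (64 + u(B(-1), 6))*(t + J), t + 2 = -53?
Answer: -2990935/162 ≈ -18463.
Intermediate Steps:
B(H) = 0
u(P, k) = -9 + k
J = 2917/324 (J = 9 + 1/(9*(45 - 9)) = 9 + (⅑)/36 = 9 + (⅑)*(1/36) = 9 + 1/324 = 2917/324 ≈ 9.0031)
t = -55 (t = -2 - 53 = -55)
b = -454663/162 (b = -¾ + (64 + (-9 + 6))*(-55 + 2917/324) = -¾ + (64 - 3)*(-14903/324) = -¾ + 61*(-14903/324) = -¾ - 909083/324 = -454663/162 ≈ -2806.6)
h(d, R) = -454663/162
h(135, -94) - 15656 = -454663/162 - 15656 = -2990935/162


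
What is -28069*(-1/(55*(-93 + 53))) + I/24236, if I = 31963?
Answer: -152490421/13329800 ≈ -11.440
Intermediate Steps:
-28069*(-1/(55*(-93 + 53))) + I/24236 = -28069*(-1/(55*(-93 + 53))) + 31963/24236 = -28069/((-55*(-40))) + 31963*(1/24236) = -28069/2200 + 31963/24236 = -152490421/13329800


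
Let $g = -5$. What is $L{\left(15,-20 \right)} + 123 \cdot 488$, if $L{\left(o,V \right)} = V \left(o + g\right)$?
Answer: $59824$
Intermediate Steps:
$L{\left(o,V \right)} = V \left(-5 + o\right)$ ($L{\left(o,V \right)} = V \left(o - 5\right) = V \left(-5 + o\right)$)
$L{\left(15,-20 \right)} + 123 \cdot 488 = - 20 \left(-5 + 15\right) + 123 \cdot 488 = \left(-20\right) 10 + 60024 = -200 + 60024 = 59824$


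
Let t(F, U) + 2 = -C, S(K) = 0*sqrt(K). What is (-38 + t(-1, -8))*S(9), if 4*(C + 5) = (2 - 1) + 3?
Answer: 0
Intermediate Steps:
S(K) = 0
C = -4 (C = -5 + ((2 - 1) + 3)/4 = -5 + (1 + 3)/4 = -5 + (1/4)*4 = -5 + 1 = -4)
t(F, U) = 2 (t(F, U) = -2 - 1*(-4) = -2 + 4 = 2)
(-38 + t(-1, -8))*S(9) = (-38 + 2)*0 = -36*0 = 0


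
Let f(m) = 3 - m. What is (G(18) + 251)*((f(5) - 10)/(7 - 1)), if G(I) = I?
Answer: -538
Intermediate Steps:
(G(18) + 251)*((f(5) - 10)/(7 - 1)) = (18 + 251)*(((3 - 1*5) - 10)/(7 - 1)) = 269*(((3 - 5) - 10)/6) = 269*((-2 - 10)/6) = 269*((1/6)*(-12)) = 269*(-2) = -538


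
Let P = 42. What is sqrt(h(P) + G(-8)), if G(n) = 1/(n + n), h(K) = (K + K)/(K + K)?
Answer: sqrt(15)/4 ≈ 0.96825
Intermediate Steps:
h(K) = 1 (h(K) = (2*K)/((2*K)) = (2*K)*(1/(2*K)) = 1)
G(n) = 1/(2*n)
sqrt(h(P) + G(-8)) = sqrt(1 + (1/2)/(-8)) = sqrt(1 + (1/2)*(-1/8)) = sqrt(1 - 1/16) = sqrt(15/16) = sqrt(15)/4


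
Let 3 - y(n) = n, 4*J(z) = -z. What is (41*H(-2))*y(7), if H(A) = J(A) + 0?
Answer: -82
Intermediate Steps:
J(z) = -z/4 (J(z) = (-z)/4 = -z/4)
y(n) = 3 - n
H(A) = -A/4 (H(A) = -A/4 + 0 = -A/4)
(41*H(-2))*y(7) = (41*(-1/4*(-2)))*(3 - 1*7) = (41*(1/2))*(3 - 7) = (41/2)*(-4) = -82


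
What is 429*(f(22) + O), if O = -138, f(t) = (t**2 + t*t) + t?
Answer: 365508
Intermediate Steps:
f(t) = t + 2*t**2 (f(t) = (t**2 + t**2) + t = 2*t**2 + t = t + 2*t**2)
429*(f(22) + O) = 429*(22*(1 + 2*22) - 138) = 429*(22*(1 + 44) - 138) = 429*(22*45 - 138) = 429*(990 - 138) = 429*852 = 365508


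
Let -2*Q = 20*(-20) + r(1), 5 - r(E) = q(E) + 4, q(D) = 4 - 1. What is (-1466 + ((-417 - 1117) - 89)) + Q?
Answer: -2888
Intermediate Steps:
q(D) = 3
r(E) = -2 (r(E) = 5 - (3 + 4) = 5 - 1*7 = 5 - 7 = -2)
Q = 201 (Q = -(20*(-20) - 2)/2 = -(-400 - 2)/2 = -1/2*(-402) = 201)
(-1466 + ((-417 - 1117) - 89)) + Q = (-1466 + ((-417 - 1117) - 89)) + 201 = (-1466 + (-1534 - 89)) + 201 = (-1466 - 1623) + 201 = -3089 + 201 = -2888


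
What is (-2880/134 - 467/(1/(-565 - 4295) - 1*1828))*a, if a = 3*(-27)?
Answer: 1023921980100/595233427 ≈ 1720.2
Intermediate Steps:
a = -81
(-2880/134 - 467/(1/(-565 - 4295) - 1*1828))*a = (-2880/134 - 467/(1/(-565 - 4295) - 1*1828))*(-81) = (-2880*1/134 - 467/(1/(-4860) - 1828))*(-81) = (-1440/67 - 467/(-1/4860 - 1828))*(-81) = (-1440/67 - 467/(-8884081/4860))*(-81) = (-1440/67 - 467*(-4860/8884081))*(-81) = (-1440/67 + 2269620/8884081)*(-81) = -12641012100/595233427*(-81) = 1023921980100/595233427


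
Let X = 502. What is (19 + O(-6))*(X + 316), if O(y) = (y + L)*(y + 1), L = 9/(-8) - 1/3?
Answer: 552559/12 ≈ 46047.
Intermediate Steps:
L = -35/24 (L = 9*(-1/8) - 1*1/3 = -9/8 - 1/3 = -35/24 ≈ -1.4583)
O(y) = (1 + y)*(-35/24 + y) (O(y) = (y - 35/24)*(y + 1) = (-35/24 + y)*(1 + y) = (1 + y)*(-35/24 + y))
(19 + O(-6))*(X + 316) = (19 + (-35/24 + (-6)**2 - 11/24*(-6)))*(502 + 316) = (19 + (-35/24 + 36 + 11/4))*818 = (19 + 895/24)*818 = (1351/24)*818 = 552559/12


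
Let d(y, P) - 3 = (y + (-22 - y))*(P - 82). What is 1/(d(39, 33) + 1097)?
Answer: 1/2178 ≈ 0.00045914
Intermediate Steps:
d(y, P) = 1807 - 22*P (d(y, P) = 3 + (y + (-22 - y))*(P - 82) = 3 - 22*(-82 + P) = 3 + (1804 - 22*P) = 1807 - 22*P)
1/(d(39, 33) + 1097) = 1/((1807 - 22*33) + 1097) = 1/((1807 - 726) + 1097) = 1/(1081 + 1097) = 1/2178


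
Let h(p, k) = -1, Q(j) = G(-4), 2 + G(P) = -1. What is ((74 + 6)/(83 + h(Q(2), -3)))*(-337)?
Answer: -13480/41 ≈ -328.78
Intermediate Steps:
G(P) = -3 (G(P) = -2 - 1 = -3)
Q(j) = -3
((74 + 6)/(83 + h(Q(2), -3)))*(-337) = ((74 + 6)/(83 - 1))*(-337) = (80/82)*(-337) = (80*(1/82))*(-337) = (40/41)*(-337) = -13480/41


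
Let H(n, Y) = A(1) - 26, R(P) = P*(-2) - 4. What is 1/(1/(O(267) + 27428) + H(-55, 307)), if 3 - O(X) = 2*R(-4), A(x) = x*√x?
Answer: -27423/685574 ≈ -0.040000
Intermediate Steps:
A(x) = x^(3/2)
R(P) = -4 - 2*P (R(P) = -2*P - 4 = -4 - 2*P)
O(X) = -5 (O(X) = 3 - 2*(-4 - 2*(-4)) = 3 - 2*(-4 + 8) = 3 - 2*4 = 3 - 1*8 = 3 - 8 = -5)
H(n, Y) = -25 (H(n, Y) = 1^(3/2) - 26 = 1 - 26 = -25)
1/(1/(O(267) + 27428) + H(-55, 307)) = 1/(1/(-5 + 27428) - 25) = 1/(1/27423 - 25) = 1/(-685574/27423) = -27423/685574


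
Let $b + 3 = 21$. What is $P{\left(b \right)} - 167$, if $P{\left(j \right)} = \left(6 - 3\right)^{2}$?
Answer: $-158$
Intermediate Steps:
$b = 18$ ($b = -3 + 21 = 18$)
$P{\left(j \right)} = 9$ ($P{\left(j \right)} = 3^{2} = 9$)
$P{\left(b \right)} - 167 = 9 - 167 = -158$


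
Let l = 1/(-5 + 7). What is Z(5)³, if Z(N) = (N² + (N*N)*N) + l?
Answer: 27270901/8 ≈ 3.4089e+6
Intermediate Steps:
l = ½ (l = 1/2 = ½ ≈ 0.50000)
Z(N) = ½ + N² + N³ (Z(N) = (N² + (N*N)*N) + ½ = (N² + N²*N) + ½ = (N² + N³) + ½ = ½ + N² + N³)
Z(5)³ = (½ + 5² + 5³)³ = (½ + 25 + 125)³ = (301/2)³ = 27270901/8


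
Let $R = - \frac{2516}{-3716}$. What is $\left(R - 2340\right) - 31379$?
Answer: $- \frac{31324322}{929} \approx -33718.0$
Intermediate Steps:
$R = \frac{629}{929}$ ($R = \left(-2516\right) \left(- \frac{1}{3716}\right) = \frac{629}{929} \approx 0.67707$)
$\left(R - 2340\right) - 31379 = \left(\frac{629}{929} - 2340\right) - 31379 = - \frac{2173231}{929} - 31379 = - \frac{31324322}{929}$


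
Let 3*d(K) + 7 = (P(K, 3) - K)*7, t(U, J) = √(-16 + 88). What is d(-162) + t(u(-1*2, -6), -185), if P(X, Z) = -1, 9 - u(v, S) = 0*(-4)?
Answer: 1120/3 + 6*√2 ≈ 381.82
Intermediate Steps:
u(v, S) = 9 (u(v, S) = 9 - 0*(-4) = 9 - 1*0 = 9 + 0 = 9)
t(U, J) = 6*√2 (t(U, J) = √72 = 6*√2)
d(K) = -14/3 - 7*K/3 (d(K) = -7/3 + ((-1 - K)*7)/3 = -7/3 + (-7 - 7*K)/3 = -7/3 + (-7/3 - 7*K/3) = -14/3 - 7*K/3)
d(-162) + t(u(-1*2, -6), -185) = (-14/3 - 7/3*(-162)) + 6*√2 = (-14/3 + 378) + 6*√2 = 1120/3 + 6*√2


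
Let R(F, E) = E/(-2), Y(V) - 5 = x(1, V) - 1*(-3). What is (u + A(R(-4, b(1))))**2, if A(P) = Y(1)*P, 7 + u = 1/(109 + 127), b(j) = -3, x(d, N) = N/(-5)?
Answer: 30813601/1392400 ≈ 22.130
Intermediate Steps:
x(d, N) = -N/5 (x(d, N) = N*(-1/5) = -N/5)
Y(V) = 8 - V/5 (Y(V) = 5 + (-V/5 - 1*(-3)) = 5 + (-V/5 + 3) = 5 + (3 - V/5) = 8 - V/5)
R(F, E) = -E/2 (R(F, E) = E*(-1/2) = -E/2)
u = -1651/236 (u = -7 + 1/(109 + 127) = -7 + 1/236 = -1651/236 ≈ -6.9958)
A(P) = 39*P/5 (A(P) = (8 - 1/5*1)*P = (8 - 1/5)*P = 39*P/5)
(u + A(R(-4, b(1))))**2 = (-1651/236 + 39*(-1/2*(-3))/5)**2 = (-1651/236 + (39/5)*(3/2))**2 = (-1651/236 + 117/10)**2 = (5551/1180)**2 = 30813601/1392400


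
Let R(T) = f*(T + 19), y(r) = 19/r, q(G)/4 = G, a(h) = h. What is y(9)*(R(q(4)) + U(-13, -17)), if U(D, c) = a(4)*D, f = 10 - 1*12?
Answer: -2318/9 ≈ -257.56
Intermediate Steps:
q(G) = 4*G
f = -2 (f = 10 - 12 = -2)
U(D, c) = 4*D
R(T) = -38 - 2*T (R(T) = -2*(T + 19) = -2*(19 + T) = -38 - 2*T)
y(9)*(R(q(4)) + U(-13, -17)) = (19/9)*((-38 - 8*4) + 4*(-13)) = (19*(1/9))*((-38 - 2*16) - 52) = 19*((-38 - 32) - 52)/9 = 19*(-70 - 52)/9 = (19/9)*(-122) = -2318/9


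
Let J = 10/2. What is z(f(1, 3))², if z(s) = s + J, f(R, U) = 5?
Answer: 100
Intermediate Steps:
J = 5 (J = 10*(½) = 5)
z(s) = 5 + s (z(s) = s + 5 = 5 + s)
z(f(1, 3))² = (5 + 5)² = 10² = 100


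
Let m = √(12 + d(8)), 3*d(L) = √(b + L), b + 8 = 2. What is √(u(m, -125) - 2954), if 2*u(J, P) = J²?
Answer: √(-106128 + 6*√2)/6 ≈ 54.293*I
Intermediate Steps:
b = -6 (b = -8 + 2 = -6)
d(L) = √(-6 + L)/3
m = √(12 + √2/3) (m = √(12 + √(-6 + 8)/3) = √(12 + √2/3) ≈ 3.5315)
u(J, P) = J²/2
√(u(m, -125) - 2954) = √((√(108 + 3*√2)/3)²/2 - 2954) = √((12 + √2/3)/2 - 2954) = √((6 + √2/6) - 2954) = √(-2948 + √2/6)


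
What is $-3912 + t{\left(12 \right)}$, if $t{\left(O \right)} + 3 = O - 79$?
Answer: $-3982$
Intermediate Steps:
$t{\left(O \right)} = -82 + O$ ($t{\left(O \right)} = -3 + \left(O - 79\right) = -3 + \left(-79 + O\right) = -82 + O$)
$-3912 + t{\left(12 \right)} = -3912 + \left(-82 + 12\right) = -3912 - 70 = -3982$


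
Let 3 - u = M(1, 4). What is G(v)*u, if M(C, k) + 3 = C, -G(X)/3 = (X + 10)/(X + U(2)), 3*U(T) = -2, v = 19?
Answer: -261/11 ≈ -23.727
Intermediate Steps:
U(T) = -2/3 (U(T) = (1/3)*(-2) = -2/3)
G(X) = -3*(10 + X)/(-2/3 + X) (G(X) = -3*(X + 10)/(X - 2/3) = -3*(10 + X)/(-2/3 + X))
M(C, k) = -3 + C
u = 5 (u = 3 - (-3 + 1) = 3 - 1*(-2) = 3 + 2 = 5)
G(v)*u = (9*(-10 - 1*19)/(-2 + 3*19))*5 = (9*(-10 - 19)/(-2 + 57))*5 = (9*(-29)/55)*5 = (9*(1/55)*(-29))*5 = -261/55*5 = -261/11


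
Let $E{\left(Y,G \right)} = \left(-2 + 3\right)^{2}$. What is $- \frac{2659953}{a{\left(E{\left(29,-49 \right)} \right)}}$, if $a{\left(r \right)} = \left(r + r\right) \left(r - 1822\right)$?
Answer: $\frac{886651}{1214} \approx 730.36$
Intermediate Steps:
$E{\left(Y,G \right)} = 1$ ($E{\left(Y,G \right)} = 1^{2} = 1$)
$a{\left(r \right)} = 2 r \left(-1822 + r\right)$
$- \frac{2659953}{a{\left(E{\left(29,-49 \right)} \right)}} = - \frac{2659953}{2 \cdot 1 \left(-1822 + 1\right)} = - \frac{2659953}{2 \cdot 1 \left(-1821\right)} = - \frac{2659953}{-3642} = \left(-2659953\right) \left(- \frac{1}{3642}\right) = \frac{886651}{1214}$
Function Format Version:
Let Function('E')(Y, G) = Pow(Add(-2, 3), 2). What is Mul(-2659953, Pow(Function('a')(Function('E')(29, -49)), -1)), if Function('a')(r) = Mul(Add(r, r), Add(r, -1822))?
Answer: Rational(886651, 1214) ≈ 730.36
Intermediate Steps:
Function('E')(Y, G) = 1 (Function('E')(Y, G) = Pow(1, 2) = 1)
Function('a')(r) = Mul(2, r, Add(-1822, r)) (Function('a')(r) = Mul(Mul(2, r), Add(-1822, r)) = Mul(2, r, Add(-1822, r)))
Mul(-2659953, Pow(Function('a')(Function('E')(29, -49)), -1)) = Mul(-2659953, Pow(Mul(2, 1, Add(-1822, 1)), -1)) = Mul(-2659953, Pow(Mul(2, 1, -1821), -1)) = Mul(-2659953, Pow(-3642, -1)) = Mul(-2659953, Rational(-1, 3642)) = Rational(886651, 1214)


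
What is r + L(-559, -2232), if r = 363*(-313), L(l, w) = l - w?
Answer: -111946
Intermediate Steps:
r = -113619
r + L(-559, -2232) = -113619 + (-559 - 1*(-2232)) = -113619 + (-559 + 2232) = -113619 + 1673 = -111946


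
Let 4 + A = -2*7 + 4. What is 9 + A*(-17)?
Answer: 247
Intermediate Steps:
A = -14 (A = -4 + (-2*7 + 4) = -4 + (-14 + 4) = -4 - 10 = -14)
9 + A*(-17) = 9 - 14*(-17) = 9 + 238 = 247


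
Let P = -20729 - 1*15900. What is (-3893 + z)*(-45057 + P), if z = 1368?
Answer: 206257150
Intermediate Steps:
P = -36629 (P = -20729 - 15900 = -36629)
(-3893 + z)*(-45057 + P) = (-3893 + 1368)*(-45057 - 36629) = -2525*(-81686) = 206257150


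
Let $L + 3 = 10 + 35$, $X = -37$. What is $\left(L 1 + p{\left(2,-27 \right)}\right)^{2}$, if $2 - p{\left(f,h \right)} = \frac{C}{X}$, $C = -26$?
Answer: $\frac{2566404}{1369} \approx 1874.7$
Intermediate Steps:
$L = 42$ ($L = -3 + \left(10 + 35\right) = -3 + 45 = 42$)
$p{\left(f,h \right)} = \frac{48}{37}$ ($p{\left(f,h \right)} = 2 - - \frac{26}{-37} = 2 - \left(-26\right) \left(- \frac{1}{37}\right) = 2 - \frac{26}{37} = \frac{48}{37}$)
$\left(L 1 + p{\left(2,-27 \right)}\right)^{2} = \left(42 \cdot 1 + \frac{48}{37}\right)^{2} = \left(42 + \frac{48}{37}\right)^{2} = \left(\frac{1602}{37}\right)^{2} = \frac{2566404}{1369}$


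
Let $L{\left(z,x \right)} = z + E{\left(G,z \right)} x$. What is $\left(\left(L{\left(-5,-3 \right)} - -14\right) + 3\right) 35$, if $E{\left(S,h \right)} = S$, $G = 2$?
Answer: $210$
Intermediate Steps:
$L{\left(z,x \right)} = z + 2 x$
$\left(\left(L{\left(-5,-3 \right)} - -14\right) + 3\right) 35 = \left(\left(\left(-5 + 2 \left(-3\right)\right) - -14\right) + 3\right) 35 = \left(\left(\left(-5 - 6\right) + 14\right) + 3\right) 35 = \left(\left(-11 + 14\right) + 3\right) 35 = \left(3 + 3\right) 35 = 6 \cdot 35 = 210$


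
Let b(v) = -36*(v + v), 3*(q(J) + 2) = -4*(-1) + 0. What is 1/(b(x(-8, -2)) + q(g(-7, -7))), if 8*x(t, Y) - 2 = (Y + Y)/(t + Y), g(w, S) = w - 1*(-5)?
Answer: -15/334 ≈ -0.044910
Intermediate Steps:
g(w, S) = 5 + w (g(w, S) = w + 5 = 5 + w)
x(t, Y) = ¼ + Y/(4*(Y + t)) (x(t, Y) = ¼ + ((Y + Y)/(t + Y))/8 = ¼ + ((2*Y)/(Y + t))/8 = ¼ + (2*Y/(Y + t))/8 = ¼ + Y/(4*(Y + t)))
q(J) = -⅔ (q(J) = -2 + (-4*(-1) + 0)/3 = -2 + (4 + 0)/3 = -2 + (⅓)*4 = -2 + 4/3 = -⅔)
b(v) = -72*v
1/(b(x(-8, -2)) + q(g(-7, -7))) = 1/(-72*((½)*(-2) + (¼)*(-8))/(-2 - 8) - ⅔) = 1/(-72*(-1 - 2)/(-10) - ⅔) = 1/(-(-36)*(-3)/5 - ⅔) = 1/(-72*3/10 - ⅔) = 1/(-108/5 - ⅔) = 1/(-334/15) = -15/334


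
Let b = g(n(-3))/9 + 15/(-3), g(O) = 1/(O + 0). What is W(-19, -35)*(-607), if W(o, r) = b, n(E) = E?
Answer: 82552/27 ≈ 3057.5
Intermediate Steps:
g(O) = 1/O
b = -136/27 (b = 1/(-3*9) + 15/(-3) = -⅓*⅑ + 15*(-⅓) = -1/27 - 5 = -136/27 ≈ -5.0370)
W(o, r) = -136/27
W(-19, -35)*(-607) = -136/27*(-607) = 82552/27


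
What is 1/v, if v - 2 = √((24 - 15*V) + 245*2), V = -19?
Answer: -2/795 + √799/795 ≈ 0.033040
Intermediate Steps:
v = 2 + √799 (v = 2 + √((24 - 15*(-19)) + 245*2) = 2 + √((24 + 285) + 490) = 2 + √(309 + 490) = 2 + √799 ≈ 30.267)
1/v = 1/(2 + √799)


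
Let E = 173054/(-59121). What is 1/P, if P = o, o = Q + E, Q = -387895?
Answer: -59121/22932913349 ≈ -2.5780e-6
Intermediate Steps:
E = -173054/59121 (E = 173054*(-1/59121) = -173054/59121 ≈ -2.9271)
o = -22932913349/59121 (o = -387895 - 173054/59121 = -22932913349/59121 ≈ -3.8790e+5)
P = -22932913349/59121 ≈ -3.8790e+5
1/P = 1/(-22932913349/59121) = -59121/22932913349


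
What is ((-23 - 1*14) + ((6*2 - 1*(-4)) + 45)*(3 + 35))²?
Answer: 5202961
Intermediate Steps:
((-23 - 1*14) + ((6*2 - 1*(-4)) + 45)*(3 + 35))² = ((-23 - 14) + ((12 + 4) + 45)*38)² = (-37 + (16 + 45)*38)² = (-37 + 61*38)² = (-37 + 2318)² = 2281² = 5202961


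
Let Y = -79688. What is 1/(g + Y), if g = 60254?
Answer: -1/19434 ≈ -5.1456e-5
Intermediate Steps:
1/(g + Y) = 1/(60254 - 79688) = 1/(-19434) = -1/19434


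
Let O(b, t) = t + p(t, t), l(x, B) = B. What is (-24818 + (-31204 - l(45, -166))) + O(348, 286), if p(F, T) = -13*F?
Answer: -59288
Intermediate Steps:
O(b, t) = -12*t (O(b, t) = t - 13*t = -12*t)
(-24818 + (-31204 - l(45, -166))) + O(348, 286) = (-24818 + (-31204 - 1*(-166))) - 12*286 = (-24818 + (-31204 + 166)) - 3432 = (-24818 - 31038) - 3432 = -55856 - 3432 = -59288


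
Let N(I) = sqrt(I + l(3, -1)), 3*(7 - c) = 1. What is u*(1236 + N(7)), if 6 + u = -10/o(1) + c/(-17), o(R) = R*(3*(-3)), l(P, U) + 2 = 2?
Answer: -332896/51 - 808*sqrt(7)/153 ≈ -6541.3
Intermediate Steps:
c = 20/3 (c = 7 - 1/3*1 = 7 - 1/3 = 20/3 ≈ 6.6667)
l(P, U) = 0 (l(P, U) = -2 + 2 = 0)
N(I) = sqrt(I) (N(I) = sqrt(I + 0) = sqrt(I))
o(R) = -9*R (o(R) = R*(-9) = -9*R)
u = -808/153 (u = -6 + (-10/((-9*1)) + (20/3)/(-17)) = -6 + (-10/(-9) + (20/3)*(-1/17)) = -6 + (-10*(-1/9) - 20/51) = -6 + (10/9 - 20/51) = -6 + 110/153 = -808/153 ≈ -5.2810)
u*(1236 + N(7)) = -808*(1236 + sqrt(7))/153 = -332896/51 - 808*sqrt(7)/153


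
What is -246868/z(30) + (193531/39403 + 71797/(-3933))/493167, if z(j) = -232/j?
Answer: 5442519040446528511/170491169161089 ≈ 31923.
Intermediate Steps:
-246868/z(30) + (193531/39403 + 71797/(-3933))/493167 = -246868/((-232/30)) + (193531/39403 + 71797/(-3933))/493167 = -246868/((-232*1/30)) + (193531*(1/39403) + 71797*(-1/3933))*(1/493167) = -246868/(-116/15) + (14887/3031 - 71797/3933)*(1/493167) = -246868*(-15/116) - 159066136/11920923*1/493167 = 925755/29 - 159066136/5879005833141 = 5442519040446528511/170491169161089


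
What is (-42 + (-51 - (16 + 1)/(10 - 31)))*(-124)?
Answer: 240064/21 ≈ 11432.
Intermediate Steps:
(-42 + (-51 - (16 + 1)/(10 - 31)))*(-124) = (-42 + (-51 - 17/(-21)))*(-124) = (-42 + (-51 - 17*(-1)/21))*(-124) = (-42 + (-51 - 1*(-17/21)))*(-124) = (-42 + (-51 + 17/21))*(-124) = (-42 - 1054/21)*(-124) = -1936/21*(-124) = 240064/21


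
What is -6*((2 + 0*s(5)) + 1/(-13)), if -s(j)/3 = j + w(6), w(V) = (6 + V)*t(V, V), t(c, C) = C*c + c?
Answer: -150/13 ≈ -11.538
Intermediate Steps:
t(c, C) = c + C*c
w(V) = V*(1 + V)*(6 + V) (w(V) = (6 + V)*(V*(1 + V)) = V*(1 + V)*(6 + V))
s(j) = -1512 - 3*j (s(j) = -3*(j + 6*(1 + 6)*(6 + 6)) = -3*(j + 6*7*12) = -3*(j + 504) = -3*(504 + j) = -1512 - 3*j)
-6*((2 + 0*s(5)) + 1/(-13)) = -6*((2 + 0*(-1512 - 3*5)) + 1/(-13)) = -6*((2 + 0*(-1512 - 15)) - 1/13) = -6*((2 + 0*(-1527)) - 1/13) = -6*((2 + 0) - 1/13) = -6*(2 - 1/13) = -6*25/13 = -150/13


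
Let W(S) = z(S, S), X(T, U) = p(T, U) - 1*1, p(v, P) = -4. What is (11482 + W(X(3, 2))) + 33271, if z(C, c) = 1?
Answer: 44754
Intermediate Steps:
X(T, U) = -5 (X(T, U) = -4 - 1*1 = -4 - 1 = -5)
W(S) = 1
(11482 + W(X(3, 2))) + 33271 = (11482 + 1) + 33271 = 11483 + 33271 = 44754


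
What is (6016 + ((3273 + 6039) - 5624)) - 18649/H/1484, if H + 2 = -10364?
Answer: 149278048025/15383144 ≈ 9704.0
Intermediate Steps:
H = -10366 (H = -2 - 10364 = -10366)
(6016 + ((3273 + 6039) - 5624)) - 18649/H/1484 = (6016 + ((3273 + 6039) - 5624)) - 18649/(-10366)/1484 = (6016 + (9312 - 5624)) - 18649*(-1/10366)*(1/1484) = (6016 + 3688) + (18649/10366)*(1/1484) = 9704 + 18649/15383144 = 149278048025/15383144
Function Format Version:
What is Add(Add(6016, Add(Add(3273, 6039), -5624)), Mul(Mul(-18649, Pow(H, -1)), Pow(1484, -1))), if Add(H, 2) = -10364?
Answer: Rational(149278048025, 15383144) ≈ 9704.0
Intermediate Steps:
H = -10366 (H = Add(-2, -10364) = -10366)
Add(Add(6016, Add(Add(3273, 6039), -5624)), Mul(Mul(-18649, Pow(H, -1)), Pow(1484, -1))) = Add(Add(6016, Add(Add(3273, 6039), -5624)), Mul(Mul(-18649, Pow(-10366, -1)), Pow(1484, -1))) = Add(Add(6016, Add(9312, -5624)), Mul(Mul(-18649, Rational(-1, 10366)), Rational(1, 1484))) = Add(Add(6016, 3688), Mul(Rational(18649, 10366), Rational(1, 1484))) = Add(9704, Rational(18649, 15383144)) = Rational(149278048025, 15383144)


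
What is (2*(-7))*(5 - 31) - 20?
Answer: 344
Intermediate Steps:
(2*(-7))*(5 - 31) - 20 = -14*(-26) - 20 = 364 - 20 = 344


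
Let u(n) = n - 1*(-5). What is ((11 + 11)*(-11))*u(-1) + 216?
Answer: -752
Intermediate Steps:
u(n) = 5 + n (u(n) = n + 5 = 5 + n)
((11 + 11)*(-11))*u(-1) + 216 = ((11 + 11)*(-11))*(5 - 1) + 216 = (22*(-11))*4 + 216 = -242*4 + 216 = -968 + 216 = -752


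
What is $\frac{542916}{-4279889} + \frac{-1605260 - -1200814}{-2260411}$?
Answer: $\frac{503770688018}{9674308174379} \approx 0.052073$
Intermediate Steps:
$\frac{542916}{-4279889} + \frac{-1605260 - -1200814}{-2260411} = 542916 \left(- \frac{1}{4279889}\right) + \left(-1605260 + 1200814\right) \left(- \frac{1}{2260411}\right) = - \frac{542916}{4279889} - - \frac{404446}{2260411} = - \frac{542916}{4279889} + \frac{404446}{2260411} = \frac{503770688018}{9674308174379}$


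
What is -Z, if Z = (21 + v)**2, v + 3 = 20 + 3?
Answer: -1681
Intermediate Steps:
v = 20 (v = -3 + (20 + 3) = -3 + 23 = 20)
Z = 1681 (Z = (21 + 20)**2 = 41**2 = 1681)
-Z = -1*1681 = -1681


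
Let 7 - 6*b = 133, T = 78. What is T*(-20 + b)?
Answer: -3198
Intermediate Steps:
b = -21 (b = 7/6 - 1/6*133 = 7/6 - 133/6 = -21)
T*(-20 + b) = 78*(-20 - 21) = 78*(-41) = -3198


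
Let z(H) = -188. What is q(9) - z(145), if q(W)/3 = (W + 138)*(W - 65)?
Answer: -24508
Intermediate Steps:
q(W) = 3*(-65 + W)*(138 + W) (q(W) = 3*((W + 138)*(W - 65)) = 3*((138 + W)*(-65 + W)) = 3*((-65 + W)*(138 + W)) = 3*(-65 + W)*(138 + W))
q(9) - z(145) = (-26910 + 3*9² + 219*9) - 1*(-188) = (-26910 + 3*81 + 1971) + 188 = (-26910 + 243 + 1971) + 188 = -24696 + 188 = -24508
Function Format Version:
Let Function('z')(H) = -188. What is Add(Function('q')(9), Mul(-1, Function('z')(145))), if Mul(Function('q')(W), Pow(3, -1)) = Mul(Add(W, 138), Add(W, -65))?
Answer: -24508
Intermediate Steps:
Function('q')(W) = Mul(3, Add(-65, W), Add(138, W)) (Function('q')(W) = Mul(3, Mul(Add(W, 138), Add(W, -65))) = Mul(3, Mul(Add(138, W), Add(-65, W))) = Mul(3, Mul(Add(-65, W), Add(138, W))) = Mul(3, Add(-65, W), Add(138, W)))
Add(Function('q')(9), Mul(-1, Function('z')(145))) = Add(Add(-26910, Mul(3, Pow(9, 2)), Mul(219, 9)), Mul(-1, -188)) = Add(Add(-26910, Mul(3, 81), 1971), 188) = Add(Add(-26910, 243, 1971), 188) = Add(-24696, 188) = -24508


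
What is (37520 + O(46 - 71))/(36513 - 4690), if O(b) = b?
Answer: 37495/31823 ≈ 1.1782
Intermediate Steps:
(37520 + O(46 - 71))/(36513 - 4690) = (37520 + (46 - 71))/(36513 - 4690) = (37520 - 25)/31823 = 37495*(1/31823) = 37495/31823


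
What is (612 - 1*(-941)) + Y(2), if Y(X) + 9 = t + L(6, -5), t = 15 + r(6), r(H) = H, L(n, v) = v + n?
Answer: 1566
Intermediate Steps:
L(n, v) = n + v
t = 21 (t = 15 + 6 = 21)
Y(X) = 13 (Y(X) = -9 + (21 + (6 - 5)) = -9 + (21 + 1) = -9 + 22 = 13)
(612 - 1*(-941)) + Y(2) = (612 - 1*(-941)) + 13 = (612 + 941) + 13 = 1553 + 13 = 1566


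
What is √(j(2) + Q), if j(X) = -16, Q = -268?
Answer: 2*I*√71 ≈ 16.852*I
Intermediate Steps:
√(j(2) + Q) = √(-16 - 268) = √(-284) = 2*I*√71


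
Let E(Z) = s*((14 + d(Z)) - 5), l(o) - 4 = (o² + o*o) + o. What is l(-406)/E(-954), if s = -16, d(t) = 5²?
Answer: -164635/272 ≈ -605.28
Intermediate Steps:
d(t) = 25
l(o) = 4 + o + 2*o² (l(o) = 4 + ((o² + o*o) + o) = 4 + ((o² + o²) + o) = 4 + (2*o² + o) = 4 + (o + 2*o²) = 4 + o + 2*o²)
E(Z) = -544 (E(Z) = -16*((14 + 25) - 5) = -16*(39 - 5) = -16*34 = -544)
l(-406)/E(-954) = (4 - 406 + 2*(-406)²)/(-544) = (4 - 406 + 2*164836)*(-1/544) = (4 - 406 + 329672)*(-1/544) = 329270*(-1/544) = -164635/272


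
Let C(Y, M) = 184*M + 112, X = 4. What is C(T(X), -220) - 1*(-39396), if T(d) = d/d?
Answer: -972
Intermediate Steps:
T(d) = 1
C(Y, M) = 112 + 184*M
C(T(X), -220) - 1*(-39396) = (112 + 184*(-220)) - 1*(-39396) = (112 - 40480) + 39396 = -40368 + 39396 = -972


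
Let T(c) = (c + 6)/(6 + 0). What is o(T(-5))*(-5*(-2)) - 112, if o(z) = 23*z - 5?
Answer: -371/3 ≈ -123.67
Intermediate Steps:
T(c) = 1 + c/6 (T(c) = (6 + c)/6 = (6 + c)*(1/6) = 1 + c/6)
o(z) = -5 + 23*z
o(T(-5))*(-5*(-2)) - 112 = (-5 + 23*(1 + (1/6)*(-5)))*(-5*(-2)) - 112 = (-5 + 23*(1 - 5/6))*10 - 112 = (-5 + 23*(1/6))*10 - 112 = (-5 + 23/6)*10 - 112 = -7/6*10 - 112 = -35/3 - 112 = -371/3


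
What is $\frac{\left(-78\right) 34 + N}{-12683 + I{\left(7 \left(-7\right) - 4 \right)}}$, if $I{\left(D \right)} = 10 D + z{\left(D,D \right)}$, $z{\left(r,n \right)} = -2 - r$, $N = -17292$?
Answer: $\frac{9972}{6581} \approx 1.5153$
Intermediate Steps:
$I{\left(D \right)} = -2 + 9 D$ ($I{\left(D \right)} = 10 D - \left(2 + D\right) = -2 + 9 D$)
$\frac{\left(-78\right) 34 + N}{-12683 + I{\left(7 \left(-7\right) - 4 \right)}} = \frac{\left(-78\right) 34 - 17292}{-12683 + \left(-2 + 9 \left(7 \left(-7\right) - 4\right)\right)} = \frac{-2652 - 17292}{-12683 + \left(-2 + 9 \left(-49 - 4\right)\right)} = - \frac{19944}{-12683 + \left(-2 + 9 \left(-53\right)\right)} = - \frac{19944}{-12683 - 479} = - \frac{19944}{-13162} = \left(-19944\right) \left(- \frac{1}{13162}\right) = \frac{9972}{6581}$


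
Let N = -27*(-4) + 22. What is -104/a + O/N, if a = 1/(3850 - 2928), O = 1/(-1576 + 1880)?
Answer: -3789493759/39520 ≈ -95888.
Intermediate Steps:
O = 1/304 ≈ 0.0032895
N = 130 (N = 108 + 22 = 130)
a = 1/922 ≈ 0.0010846
-104/a + O/N = -104/1/922 + (1/304)/130 = -104*922 + (1/304)*(1/130) = -95888 + 1/39520 = -3789493759/39520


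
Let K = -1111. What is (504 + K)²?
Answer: 368449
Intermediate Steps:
(504 + K)² = (504 - 1111)² = (-607)² = 368449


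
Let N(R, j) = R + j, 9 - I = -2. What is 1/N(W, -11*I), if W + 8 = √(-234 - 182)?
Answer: -129/17057 - 4*I*√26/17057 ≈ -0.0075629 - 0.0011958*I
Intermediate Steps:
I = 11 (I = 9 - 1*(-2) = 9 + 2 = 11)
W = -8 + 4*I*√26 (W = -8 + √(-234 - 182) = -8 + √(-416) = -8 + 4*I*√26 ≈ -8.0 + 20.396*I)
1/N(W, -11*I) = 1/((-8 + 4*I*√26) - 11*11) = 1/((-8 + 4*I*√26) - 121) = 1/(-129 + 4*I*√26)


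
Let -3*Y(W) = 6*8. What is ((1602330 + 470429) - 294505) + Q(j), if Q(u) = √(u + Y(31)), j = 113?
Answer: 1778254 + √97 ≈ 1.7783e+6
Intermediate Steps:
Y(W) = -16 (Y(W) = -2*8 = -⅓*48 = -16)
Q(u) = √(-16 + u) (Q(u) = √(u - 16) = √(-16 + u))
((1602330 + 470429) - 294505) + Q(j) = ((1602330 + 470429) - 294505) + √(-16 + 113) = (2072759 - 294505) + √97 = 1778254 + √97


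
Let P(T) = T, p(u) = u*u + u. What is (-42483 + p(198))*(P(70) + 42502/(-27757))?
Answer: -5855403528/27757 ≈ -2.1095e+5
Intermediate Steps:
p(u) = u + u² (p(u) = u² + u = u + u²)
(-42483 + p(198))*(P(70) + 42502/(-27757)) = (-42483 + 198*(1 + 198))*(70 + 42502/(-27757)) = (-42483 + 198*199)*(70 + 42502*(-1/27757)) = (-42483 + 39402)*(70 - 42502/27757) = -3081*1900488/27757 = -5855403528/27757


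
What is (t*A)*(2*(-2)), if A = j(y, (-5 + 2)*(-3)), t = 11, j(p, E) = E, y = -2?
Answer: -396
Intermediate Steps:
A = 9 (A = (-5 + 2)*(-3) = -3*(-3) = 9)
(t*A)*(2*(-2)) = (11*9)*(2*(-2)) = 99*(-4) = -396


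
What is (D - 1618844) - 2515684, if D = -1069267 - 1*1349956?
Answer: -6553751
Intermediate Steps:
D = -2419223 (D = -1069267 - 1349956 = -2419223)
(D - 1618844) - 2515684 = (-2419223 - 1618844) - 2515684 = -4038067 - 2515684 = -6553751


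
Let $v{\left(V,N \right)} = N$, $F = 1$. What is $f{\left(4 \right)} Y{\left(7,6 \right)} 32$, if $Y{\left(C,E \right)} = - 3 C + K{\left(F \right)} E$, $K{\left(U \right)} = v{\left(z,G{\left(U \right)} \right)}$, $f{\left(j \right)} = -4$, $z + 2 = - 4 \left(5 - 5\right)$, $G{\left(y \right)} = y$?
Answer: $1920$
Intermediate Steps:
$z = -2$ ($z = -2 - 4 \left(5 - 5\right) = -2 - 0 = -2 + 0 = -2$)
$K{\left(U \right)} = U$
$Y{\left(C,E \right)} = E - 3 C$ ($Y{\left(C,E \right)} = - 3 C + 1 E = - 3 C + E = E - 3 C$)
$f{\left(4 \right)} Y{\left(7,6 \right)} 32 = - 4 \left(6 - 21\right) 32 = \left(-4\right) \left(-15\right) 32 = 60 \cdot 32 = 1920$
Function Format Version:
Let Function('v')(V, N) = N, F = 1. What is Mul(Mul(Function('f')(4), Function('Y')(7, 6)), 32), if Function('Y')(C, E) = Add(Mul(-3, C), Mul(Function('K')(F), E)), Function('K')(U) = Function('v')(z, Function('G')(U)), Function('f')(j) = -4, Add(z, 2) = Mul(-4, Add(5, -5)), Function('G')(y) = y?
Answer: 1920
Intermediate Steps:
z = -2 (z = Add(-2, Mul(-4, Add(5, -5))) = Add(-2, Mul(-4, 0)) = Add(-2, 0) = -2)
Function('K')(U) = U
Function('Y')(C, E) = Add(E, Mul(-3, C)) (Function('Y')(C, E) = Add(Mul(-3, C), Mul(1, E)) = Add(Mul(-3, C), E) = Add(E, Mul(-3, C)))
Mul(Mul(Function('f')(4), Function('Y')(7, 6)), 32) = Mul(Mul(-4, Add(6, Mul(-3, 7))), 32) = Mul(Mul(-4, Add(6, -21)), 32) = Mul(Mul(-4, -15), 32) = Mul(60, 32) = 1920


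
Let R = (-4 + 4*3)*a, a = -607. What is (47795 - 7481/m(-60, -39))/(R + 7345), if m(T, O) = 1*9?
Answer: 22246/1179 ≈ 18.869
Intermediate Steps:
m(T, O) = 9
R = -4856 (R = (-4 + 4*3)*(-607) = (-4 + 12)*(-607) = 8*(-607) = -4856)
(47795 - 7481/m(-60, -39))/(R + 7345) = (47795 - 7481/9)/(-4856 + 7345) = (47795 - 7481*⅑)/2489 = (47795 - 7481/9)*(1/2489) = (422674/9)*(1/2489) = 22246/1179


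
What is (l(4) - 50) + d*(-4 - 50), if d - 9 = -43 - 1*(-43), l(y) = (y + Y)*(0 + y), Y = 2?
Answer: -512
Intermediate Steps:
l(y) = y*(2 + y) (l(y) = (y + 2)*(0 + y) = (2 + y)*y = y*(2 + y))
d = 9 (d = 9 + (-43 - 1*(-43)) = 9 + (-43 + 43) = 9 + 0 = 9)
(l(4) - 50) + d*(-4 - 50) = (4*(2 + 4) - 50) + 9*(-4 - 50) = (4*6 - 50) + 9*(-54) = (24 - 50) - 486 = -26 - 486 = -512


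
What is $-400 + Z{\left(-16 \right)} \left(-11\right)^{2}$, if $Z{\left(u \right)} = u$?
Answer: $-2336$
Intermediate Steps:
$-400 + Z{\left(-16 \right)} \left(-11\right)^{2} = -400 - 16 \left(-11\right)^{2} = -400 - 1936 = -2336$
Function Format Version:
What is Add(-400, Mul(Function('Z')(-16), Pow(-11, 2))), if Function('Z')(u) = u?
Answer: -2336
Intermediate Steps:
Add(-400, Mul(Function('Z')(-16), Pow(-11, 2))) = Add(-400, Mul(-16, Pow(-11, 2))) = Add(-400, Mul(-16, 121)) = Add(-400, -1936) = -2336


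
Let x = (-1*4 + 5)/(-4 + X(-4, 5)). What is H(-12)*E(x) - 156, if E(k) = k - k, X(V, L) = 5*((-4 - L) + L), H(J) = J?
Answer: -156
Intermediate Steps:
X(V, L) = -20 (X(V, L) = 5*(-4) = -20)
x = -1/24 (x = (-1*4 + 5)/(-4 - 20) = (-4 + 5)/(-24) = 1*(-1/24) = -1/24 ≈ -0.041667)
E(k) = 0
H(-12)*E(x) - 156 = -12*0 - 156 = 0 - 156 = -156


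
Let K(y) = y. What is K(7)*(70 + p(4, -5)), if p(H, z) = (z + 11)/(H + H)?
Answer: 1981/4 ≈ 495.25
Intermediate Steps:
p(H, z) = (11 + z)/(2*H) (p(H, z) = (11 + z)/((2*H)) = (11 + z)*(1/(2*H)) = (11 + z)/(2*H))
K(7)*(70 + p(4, -5)) = 7*(70 + (1/2)*(11 - 5)/4) = 7*(70 + (1/2)*(1/4)*6) = 7*(70 + 3/4) = 7*(283/4) = 1981/4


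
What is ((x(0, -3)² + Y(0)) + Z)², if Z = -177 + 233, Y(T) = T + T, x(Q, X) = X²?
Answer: 18769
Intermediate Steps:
Y(T) = 2*T
Z = 56
((x(0, -3)² + Y(0)) + Z)² = ((((-3)²)² + 2*0) + 56)² = ((9² + 0) + 56)² = ((81 + 0) + 56)² = (81 + 56)² = 137² = 18769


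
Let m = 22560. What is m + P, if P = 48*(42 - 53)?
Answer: 22032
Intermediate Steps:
P = -528 (P = 48*(-11) = -528)
m + P = 22560 - 528 = 22032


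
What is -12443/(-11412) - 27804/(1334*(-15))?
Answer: 94380613/38059020 ≈ 2.4798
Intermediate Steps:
-12443/(-11412) - 27804/(1334*(-15)) = -12443*(-1/11412) - 27804/(-20010) = 12443/11412 - 27804*(-1/20010) = 12443/11412 + 4634/3335 = 94380613/38059020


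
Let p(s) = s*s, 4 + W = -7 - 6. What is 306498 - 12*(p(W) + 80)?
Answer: 302070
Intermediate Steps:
W = -17 (W = -4 + (-7 - 6) = -4 - 13 = -17)
p(s) = s²
306498 - 12*(p(W) + 80) = 306498 - 12*((-17)² + 80) = 306498 - 12*(289 + 80) = 306498 - 12*369 = 306498 - 4428 = 302070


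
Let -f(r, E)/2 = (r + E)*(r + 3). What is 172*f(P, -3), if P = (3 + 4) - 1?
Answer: -9288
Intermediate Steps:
P = 6 (P = 7 - 1 = 6)
f(r, E) = -2*(3 + r)*(E + r) (f(r, E) = -2*(r + E)*(r + 3) = -2*(E + r)*(3 + r) = -2*(3 + r)*(E + r))
172*f(P, -3) = 172*(-6*(-3) - 6*6 - 2*6**2 - 2*(-3)*6) = 172*(18 - 36 - 2*36 + 36) = 172*(18 - 36 - 72 + 36) = 172*(-54) = -9288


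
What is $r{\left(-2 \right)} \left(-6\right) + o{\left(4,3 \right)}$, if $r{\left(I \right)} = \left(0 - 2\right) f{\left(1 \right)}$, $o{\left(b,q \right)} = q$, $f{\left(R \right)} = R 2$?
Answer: $27$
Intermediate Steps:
$f{\left(R \right)} = 2 R$
$r{\left(I \right)} = -4$ ($r{\left(I \right)} = \left(0 - 2\right) 2 \cdot 1 = \left(-2\right) 2 = -4$)
$r{\left(-2 \right)} \left(-6\right) + o{\left(4,3 \right)} = \left(-4\right) \left(-6\right) + 3 = 24 + 3 = 27$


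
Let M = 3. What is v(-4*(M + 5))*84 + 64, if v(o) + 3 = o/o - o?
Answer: 2584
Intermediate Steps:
v(o) = -2 - o (v(o) = -3 + (o/o - o) = -3 + (1 - o) = -2 - o)
v(-4*(M + 5))*84 + 64 = (-2 - (-4)*(3 + 5))*84 + 64 = (-2 - (-4)*8)*84 + 64 = (-2 - 1*(-32))*84 + 64 = (-2 + 32)*84 + 64 = 30*84 + 64 = 2520 + 64 = 2584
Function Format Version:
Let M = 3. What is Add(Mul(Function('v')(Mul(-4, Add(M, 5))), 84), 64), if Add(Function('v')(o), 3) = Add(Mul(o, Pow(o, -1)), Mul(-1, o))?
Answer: 2584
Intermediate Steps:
Function('v')(o) = Add(-2, Mul(-1, o)) (Function('v')(o) = Add(-3, Add(Mul(o, Pow(o, -1)), Mul(-1, o))) = Add(-3, Add(1, Mul(-1, o))) = Add(-2, Mul(-1, o)))
Add(Mul(Function('v')(Mul(-4, Add(M, 5))), 84), 64) = Add(Mul(Add(-2, Mul(-1, Mul(-4, Add(3, 5)))), 84), 64) = Add(Mul(Add(-2, Mul(-1, Mul(-4, 8))), 84), 64) = Add(Mul(Add(-2, Mul(-1, -32)), 84), 64) = Add(Mul(Add(-2, 32), 84), 64) = Add(Mul(30, 84), 64) = Add(2520, 64) = 2584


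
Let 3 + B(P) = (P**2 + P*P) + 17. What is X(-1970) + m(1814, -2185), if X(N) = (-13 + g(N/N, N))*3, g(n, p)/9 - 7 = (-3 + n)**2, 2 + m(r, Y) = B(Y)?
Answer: 9548720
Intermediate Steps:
B(P) = 14 + 2*P**2 (B(P) = -3 + ((P**2 + P*P) + 17) = -3 + ((P**2 + P**2) + 17) = -3 + (2*P**2 + 17) = -3 + (17 + 2*P**2) = 14 + 2*P**2)
m(r, Y) = 12 + 2*Y**2 (m(r, Y) = -2 + (14 + 2*Y**2) = 12 + 2*Y**2)
g(n, p) = 63 + 9*(-3 + n)**2
X(N) = 258 (X(N) = (-13 + (63 + 9*(-3 + N/N)**2))*3 = (-13 + (63 + 9*(-3 + 1)**2))*3 = (-13 + (63 + 9*(-2)**2))*3 = (-13 + (63 + 9*4))*3 = (-13 + (63 + 36))*3 = (-13 + 99)*3 = 86*3 = 258)
X(-1970) + m(1814, -2185) = 258 + (12 + 2*(-2185)**2) = 258 + (12 + 2*4774225) = 258 + (12 + 9548450) = 258 + 9548462 = 9548720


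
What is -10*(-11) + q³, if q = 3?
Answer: 137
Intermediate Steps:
-10*(-11) + q³ = -10*(-11) + 3³ = 110 + 27 = 137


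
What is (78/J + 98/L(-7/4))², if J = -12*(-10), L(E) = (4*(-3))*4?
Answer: 27889/14400 ≈ 1.9367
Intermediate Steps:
L(E) = -48 (L(E) = -12*4 = -48)
J = 120
(78/J + 98/L(-7/4))² = (78/120 + 98/(-48))² = (78*(1/120) + 98*(-1/48))² = (13/20 - 49/24)² = (-167/120)² = 27889/14400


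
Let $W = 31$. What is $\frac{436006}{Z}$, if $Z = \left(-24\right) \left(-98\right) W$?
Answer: $\frac{218003}{36456} \approx 5.9799$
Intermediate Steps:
$Z = 72912$ ($Z = \left(-24\right) \left(-98\right) 31 = 2352 \cdot 31 = 72912$)
$\frac{436006}{Z} = \frac{436006}{72912} = 436006 \cdot \frac{1}{72912} = \frac{218003}{36456}$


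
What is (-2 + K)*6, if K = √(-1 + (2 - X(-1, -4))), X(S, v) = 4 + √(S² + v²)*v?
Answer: -12 + 6*√(-3 + 4*√17) ≈ 10.039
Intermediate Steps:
X(S, v) = 4 + v*√(S² + v²)
K = √(-3 + 4*√17) (K = √(-1 + (2 - (4 - 4*√((-1)² + (-4)²)))) = √(-1 + (2 - (4 - 4*√(1 + 16)))) = √(-1 + (2 - (4 - 4*√17))) = √(-1 + (2 + (-4 + 4*√17))) = √(-1 + (-2 + 4*√17)) = √(-3 + 4*√17) ≈ 3.6732)
(-2 + K)*6 = (-2 + √(-3 + 4*√17))*6 = -12 + 6*√(-3 + 4*√17)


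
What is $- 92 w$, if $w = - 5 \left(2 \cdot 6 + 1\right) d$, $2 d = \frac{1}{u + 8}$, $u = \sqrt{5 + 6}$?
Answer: $\frac{23920}{53} - \frac{2990 \sqrt{11}}{53} \approx 264.21$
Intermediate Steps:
$u = \sqrt{11} \approx 3.3166$
$d = \frac{1}{2 \left(8 + \sqrt{11}\right)}$ ($d = \frac{1}{2 \left(\sqrt{11} + 8\right)} = \frac{1}{2 \left(8 + \sqrt{11}\right)} \approx 0.044183$)
$w = - \frac{260}{53} + \frac{65 \sqrt{11}}{106}$ ($w = - 5 \left(2 \cdot 6 + 1\right) \left(\frac{4}{53} - \frac{\sqrt{11}}{106}\right) = - 5 \left(12 + 1\right) \left(\frac{4}{53} - \frac{\sqrt{11}}{106}\right) = \left(-5\right) 13 \left(\frac{4}{53} - \frac{\sqrt{11}}{106}\right) = - 65 \left(\frac{4}{53} - \frac{\sqrt{11}}{106}\right) = - \frac{260}{53} + \frac{65 \sqrt{11}}{106} \approx -2.8719$)
$- 92 w = - 92 \left(- \frac{260}{53} + \frac{65 \sqrt{11}}{106}\right) = \frac{23920}{53} - \frac{2990 \sqrt{11}}{53}$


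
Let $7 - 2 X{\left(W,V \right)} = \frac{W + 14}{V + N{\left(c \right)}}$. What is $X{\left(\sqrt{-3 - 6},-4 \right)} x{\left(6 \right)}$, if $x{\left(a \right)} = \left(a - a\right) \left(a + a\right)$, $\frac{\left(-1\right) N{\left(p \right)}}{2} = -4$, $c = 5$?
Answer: $0$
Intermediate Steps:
$N{\left(p \right)} = 8$ ($N{\left(p \right)} = \left(-2\right) \left(-4\right) = 8$)
$X{\left(W,V \right)} = \frac{7}{2} - \frac{14 + W}{2 \left(8 + V\right)}$ ($X{\left(W,V \right)} = \frac{7}{2} - \frac{\left(W + 14\right) \frac{1}{V + 8}}{2} = \frac{7}{2} - \frac{\left(14 + W\right) \frac{1}{8 + V}}{2} = \frac{7}{2} - \frac{\frac{1}{8 + V} \left(14 + W\right)}{2} = \frac{7}{2} - \frac{14 + W}{2 \left(8 + V\right)}$)
$x{\left(a \right)} = 0$ ($x{\left(a \right)} = 0 \cdot 2 a = 0$)
$X{\left(\sqrt{-3 - 6},-4 \right)} x{\left(6 \right)} = \frac{42 - \sqrt{-3 - 6} + 7 \left(-4\right)}{2 \left(8 - 4\right)} 0 = \frac{42 - \sqrt{-9} - 28}{2 \cdot 4} \cdot 0 = \frac{1}{2} \cdot \frac{1}{4} \left(42 - 3 i - 28\right) 0 = \frac{1}{2} \cdot \frac{1}{4} \left(14 - 3 i\right) 0 = \left(\frac{7}{4} - \frac{3 i}{8}\right) 0 = 0$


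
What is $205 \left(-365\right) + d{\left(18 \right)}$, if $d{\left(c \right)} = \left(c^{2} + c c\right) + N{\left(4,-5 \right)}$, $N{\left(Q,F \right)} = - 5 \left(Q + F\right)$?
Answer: $-74172$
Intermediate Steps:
$N{\left(Q,F \right)} = - 5 F - 5 Q$ ($N{\left(Q,F \right)} = - 5 \left(F + Q\right) = - 5 F - 5 Q$)
$d{\left(c \right)} = 5 + 2 c^{2}$ ($d{\left(c \right)} = \left(c^{2} + c c\right) - -5 = \left(c^{2} + c^{2}\right) + \left(25 - 20\right) = 2 c^{2} + 5 = 5 + 2 c^{2}$)
$205 \left(-365\right) + d{\left(18 \right)} = 205 \left(-365\right) + \left(5 + 2 \cdot 18^{2}\right) = -74825 + \left(5 + 2 \cdot 324\right) = -74825 + \left(5 + 648\right) = -74825 + 653 = -74172$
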